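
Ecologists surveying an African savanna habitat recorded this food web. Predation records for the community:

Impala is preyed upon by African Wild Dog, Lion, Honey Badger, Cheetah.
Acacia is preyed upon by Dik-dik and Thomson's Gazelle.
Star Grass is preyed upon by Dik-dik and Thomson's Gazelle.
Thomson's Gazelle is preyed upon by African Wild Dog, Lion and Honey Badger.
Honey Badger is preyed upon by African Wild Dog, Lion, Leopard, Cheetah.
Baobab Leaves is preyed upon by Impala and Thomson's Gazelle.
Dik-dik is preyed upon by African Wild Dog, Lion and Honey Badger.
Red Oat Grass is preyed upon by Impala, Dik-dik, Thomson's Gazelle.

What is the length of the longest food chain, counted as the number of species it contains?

One longest chain: Star Grass → Thomson's Gazelle → Honey Badger → Lion.
It has 4 species and 3 links.

4 species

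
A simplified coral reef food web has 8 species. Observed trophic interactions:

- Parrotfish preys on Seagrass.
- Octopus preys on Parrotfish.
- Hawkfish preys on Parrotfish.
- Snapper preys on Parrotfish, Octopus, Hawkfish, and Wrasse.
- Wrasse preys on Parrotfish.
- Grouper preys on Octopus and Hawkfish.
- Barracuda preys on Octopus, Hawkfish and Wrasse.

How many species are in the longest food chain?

One longest chain: Seagrass → Parrotfish → Hawkfish → Grouper.
It has 4 species and 3 links.

4 species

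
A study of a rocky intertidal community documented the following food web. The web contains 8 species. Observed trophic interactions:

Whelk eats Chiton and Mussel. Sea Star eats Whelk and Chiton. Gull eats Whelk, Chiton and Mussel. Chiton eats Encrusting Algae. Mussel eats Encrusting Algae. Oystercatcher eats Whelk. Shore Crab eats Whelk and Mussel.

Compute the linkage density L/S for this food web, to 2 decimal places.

L/S = 1.50

There are L = 12 links among S = 8 species.
L/S = 12/8 = 1.5000 ≈ 1.50.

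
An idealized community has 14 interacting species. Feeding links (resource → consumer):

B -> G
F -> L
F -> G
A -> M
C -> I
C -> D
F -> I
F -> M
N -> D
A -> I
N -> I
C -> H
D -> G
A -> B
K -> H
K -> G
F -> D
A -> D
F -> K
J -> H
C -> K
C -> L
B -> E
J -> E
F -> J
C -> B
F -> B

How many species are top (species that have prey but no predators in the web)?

Top species (has prey, but nothing eats it): M, L, I, H, G, E.
Count: 6.

6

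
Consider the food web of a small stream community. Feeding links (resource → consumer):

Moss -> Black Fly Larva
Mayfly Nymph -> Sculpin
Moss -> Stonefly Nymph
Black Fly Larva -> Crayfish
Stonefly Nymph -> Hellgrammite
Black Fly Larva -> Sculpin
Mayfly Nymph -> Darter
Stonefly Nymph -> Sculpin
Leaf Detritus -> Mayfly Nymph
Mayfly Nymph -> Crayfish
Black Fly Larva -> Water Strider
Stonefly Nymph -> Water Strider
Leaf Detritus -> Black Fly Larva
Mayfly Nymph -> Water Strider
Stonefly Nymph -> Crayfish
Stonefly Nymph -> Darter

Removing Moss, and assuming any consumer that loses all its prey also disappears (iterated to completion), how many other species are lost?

2

Remove Moss.
Round 1: Stonefly Nymph (all prey gone) → extinct.
Round 2: Hellgrammite (all prey gone) → extinct.
No further losses. Total secondary extinctions: 2.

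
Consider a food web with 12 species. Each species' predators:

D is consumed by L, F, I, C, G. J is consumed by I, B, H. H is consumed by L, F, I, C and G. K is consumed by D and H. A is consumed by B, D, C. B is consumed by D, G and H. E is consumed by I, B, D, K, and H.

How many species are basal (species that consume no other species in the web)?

3

Basal species (no prey listed): J, A, E.
Count: 3.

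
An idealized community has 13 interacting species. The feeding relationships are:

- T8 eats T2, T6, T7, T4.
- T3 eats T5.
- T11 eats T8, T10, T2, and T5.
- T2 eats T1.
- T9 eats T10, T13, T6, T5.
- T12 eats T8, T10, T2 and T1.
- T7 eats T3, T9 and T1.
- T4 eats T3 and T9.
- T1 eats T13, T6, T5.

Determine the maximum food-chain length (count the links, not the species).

4 links

One longest chain: T6 → T1 → T2 → T8 → T11.
It has 5 species and 4 links.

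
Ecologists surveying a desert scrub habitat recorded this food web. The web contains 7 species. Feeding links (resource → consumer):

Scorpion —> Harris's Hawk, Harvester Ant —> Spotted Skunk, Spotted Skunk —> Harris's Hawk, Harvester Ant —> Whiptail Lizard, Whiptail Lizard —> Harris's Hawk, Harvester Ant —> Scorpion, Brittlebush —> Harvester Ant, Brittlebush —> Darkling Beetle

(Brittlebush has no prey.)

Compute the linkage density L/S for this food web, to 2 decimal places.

There are L = 8 links among S = 7 species.
L/S = 8/7 = 1.1429 ≈ 1.14.

L/S = 1.14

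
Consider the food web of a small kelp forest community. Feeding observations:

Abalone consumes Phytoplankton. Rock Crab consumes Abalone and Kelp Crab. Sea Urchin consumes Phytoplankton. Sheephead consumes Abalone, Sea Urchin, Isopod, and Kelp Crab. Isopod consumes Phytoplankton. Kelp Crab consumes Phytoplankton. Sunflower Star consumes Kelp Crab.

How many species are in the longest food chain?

One longest chain: Phytoplankton → Kelp Crab → Sheephead.
It has 3 species and 2 links.

3 species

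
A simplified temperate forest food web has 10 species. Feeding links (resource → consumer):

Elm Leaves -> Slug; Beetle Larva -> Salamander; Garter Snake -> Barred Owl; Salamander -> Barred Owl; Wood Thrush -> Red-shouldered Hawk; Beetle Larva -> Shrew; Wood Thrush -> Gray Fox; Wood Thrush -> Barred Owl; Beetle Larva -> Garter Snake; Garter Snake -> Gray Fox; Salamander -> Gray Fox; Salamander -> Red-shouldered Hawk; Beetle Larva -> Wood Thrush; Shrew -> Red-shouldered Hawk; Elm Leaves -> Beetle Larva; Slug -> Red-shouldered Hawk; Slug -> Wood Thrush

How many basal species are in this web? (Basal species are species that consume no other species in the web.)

Basal species (no prey listed): Elm Leaves.
Count: 1.

1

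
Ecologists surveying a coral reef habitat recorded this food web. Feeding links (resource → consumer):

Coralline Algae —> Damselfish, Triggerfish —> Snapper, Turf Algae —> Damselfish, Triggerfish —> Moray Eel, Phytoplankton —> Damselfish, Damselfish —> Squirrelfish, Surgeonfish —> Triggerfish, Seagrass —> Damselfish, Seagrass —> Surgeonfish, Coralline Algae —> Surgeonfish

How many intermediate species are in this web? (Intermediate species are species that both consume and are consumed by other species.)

3

Intermediate species (has both prey and predators): Damselfish, Surgeonfish, Triggerfish.
Count: 3.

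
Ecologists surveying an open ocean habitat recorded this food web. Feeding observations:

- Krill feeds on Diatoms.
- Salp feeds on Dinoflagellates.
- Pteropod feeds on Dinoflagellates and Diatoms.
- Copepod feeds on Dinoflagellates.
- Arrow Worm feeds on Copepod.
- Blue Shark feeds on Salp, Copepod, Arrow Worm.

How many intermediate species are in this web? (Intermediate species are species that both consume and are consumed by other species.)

3

Intermediate species (has both prey and predators): Salp, Copepod, Arrow Worm.
Count: 3.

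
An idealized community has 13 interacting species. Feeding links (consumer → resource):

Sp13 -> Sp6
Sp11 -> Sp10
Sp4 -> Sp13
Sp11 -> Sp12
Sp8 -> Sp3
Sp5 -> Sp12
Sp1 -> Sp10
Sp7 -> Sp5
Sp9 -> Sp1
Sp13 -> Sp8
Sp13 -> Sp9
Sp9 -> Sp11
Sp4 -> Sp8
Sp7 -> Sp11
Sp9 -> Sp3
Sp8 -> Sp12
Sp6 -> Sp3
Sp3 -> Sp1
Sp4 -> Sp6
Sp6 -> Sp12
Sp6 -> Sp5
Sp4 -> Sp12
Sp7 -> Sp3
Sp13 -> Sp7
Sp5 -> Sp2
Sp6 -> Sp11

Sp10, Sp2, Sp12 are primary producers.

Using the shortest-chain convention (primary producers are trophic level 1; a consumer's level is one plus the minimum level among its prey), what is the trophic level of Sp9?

Trophic level 3

Sp10 is a producer → level 1.
Sp11 eats Sp10 → level 2.
Sp9 eats Sp11 → level 3.
No prey of Sp9 is below level 2, so 3 is the minimum.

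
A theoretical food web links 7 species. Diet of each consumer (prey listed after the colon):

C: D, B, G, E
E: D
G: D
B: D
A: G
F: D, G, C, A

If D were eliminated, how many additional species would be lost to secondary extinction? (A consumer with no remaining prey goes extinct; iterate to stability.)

6

Remove D.
Round 1: B (all prey gone), G (all prey gone), E (all prey gone) → extinct.
Round 2: C (all prey gone), A (all prey gone) → extinct.
Round 3: F (all prey gone) → extinct.
No further losses. Total secondary extinctions: 6.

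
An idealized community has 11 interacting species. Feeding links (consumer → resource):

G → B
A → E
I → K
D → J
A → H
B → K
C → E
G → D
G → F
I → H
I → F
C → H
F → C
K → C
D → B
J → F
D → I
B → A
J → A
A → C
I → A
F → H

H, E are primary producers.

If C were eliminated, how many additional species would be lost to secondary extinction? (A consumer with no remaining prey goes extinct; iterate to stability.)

Remove C.
Round 1: K (all prey gone) → extinct.
No further losses. Total secondary extinctions: 1.

1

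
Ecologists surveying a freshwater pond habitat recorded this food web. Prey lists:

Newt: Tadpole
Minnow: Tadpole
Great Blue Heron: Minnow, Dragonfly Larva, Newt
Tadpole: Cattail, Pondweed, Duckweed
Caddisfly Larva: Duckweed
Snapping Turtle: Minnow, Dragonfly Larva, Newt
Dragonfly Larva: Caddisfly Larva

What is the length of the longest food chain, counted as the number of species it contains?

4 species

One longest chain: Cattail → Tadpole → Minnow → Snapping Turtle.
It has 4 species and 3 links.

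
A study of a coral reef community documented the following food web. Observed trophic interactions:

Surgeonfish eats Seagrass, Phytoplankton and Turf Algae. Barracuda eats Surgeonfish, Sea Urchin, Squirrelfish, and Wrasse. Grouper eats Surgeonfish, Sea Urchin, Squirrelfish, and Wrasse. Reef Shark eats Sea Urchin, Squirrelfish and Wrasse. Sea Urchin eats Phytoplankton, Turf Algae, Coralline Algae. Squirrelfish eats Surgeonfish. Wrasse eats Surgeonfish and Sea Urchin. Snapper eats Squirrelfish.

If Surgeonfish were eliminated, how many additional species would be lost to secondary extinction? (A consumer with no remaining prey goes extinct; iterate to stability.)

Remove Surgeonfish.
Round 1: Squirrelfish (all prey gone) → extinct.
Round 2: Snapper (all prey gone) → extinct.
No further losses. Total secondary extinctions: 2.

2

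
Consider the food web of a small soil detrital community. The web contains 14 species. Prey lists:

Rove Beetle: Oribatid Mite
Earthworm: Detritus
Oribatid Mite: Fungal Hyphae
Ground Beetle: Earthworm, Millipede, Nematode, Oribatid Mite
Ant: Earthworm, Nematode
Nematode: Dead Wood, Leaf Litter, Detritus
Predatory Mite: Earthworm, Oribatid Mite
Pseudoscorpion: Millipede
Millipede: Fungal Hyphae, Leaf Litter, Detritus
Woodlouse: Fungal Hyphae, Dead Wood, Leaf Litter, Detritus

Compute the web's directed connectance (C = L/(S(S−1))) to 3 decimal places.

C = 0.121

The web has S = 14 species and L = 22 feeding links.
C = L / (S(S−1)) = 22 / 182 = 0.1209 ≈ 0.121.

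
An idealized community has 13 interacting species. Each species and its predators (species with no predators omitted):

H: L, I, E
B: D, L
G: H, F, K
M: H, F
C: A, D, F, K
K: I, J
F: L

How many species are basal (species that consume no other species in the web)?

4

Basal species (no prey listed): G, C, B, M.
Count: 4.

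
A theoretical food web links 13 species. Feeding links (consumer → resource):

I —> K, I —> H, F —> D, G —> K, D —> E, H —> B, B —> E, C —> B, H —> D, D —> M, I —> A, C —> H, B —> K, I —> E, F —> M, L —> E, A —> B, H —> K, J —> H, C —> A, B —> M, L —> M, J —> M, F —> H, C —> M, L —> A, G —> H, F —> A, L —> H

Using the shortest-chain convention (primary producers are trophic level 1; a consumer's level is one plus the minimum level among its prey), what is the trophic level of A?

E is a producer → level 1.
B eats E → level 2.
A eats B → level 3.
No prey of A is below level 2, so 3 is the minimum.

Trophic level 3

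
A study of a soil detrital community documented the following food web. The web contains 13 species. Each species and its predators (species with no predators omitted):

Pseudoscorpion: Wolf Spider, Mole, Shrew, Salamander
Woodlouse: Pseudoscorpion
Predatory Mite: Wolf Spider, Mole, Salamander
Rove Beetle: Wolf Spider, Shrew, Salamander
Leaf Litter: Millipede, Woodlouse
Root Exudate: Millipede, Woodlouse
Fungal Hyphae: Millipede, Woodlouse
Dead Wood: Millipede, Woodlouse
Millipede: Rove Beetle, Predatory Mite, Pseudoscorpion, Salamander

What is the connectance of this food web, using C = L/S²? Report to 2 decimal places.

The web has S = 13 species and L = 23 feeding links.
C = L / S² = 23 / 169 = 0.1361 ≈ 0.14.

C = 0.14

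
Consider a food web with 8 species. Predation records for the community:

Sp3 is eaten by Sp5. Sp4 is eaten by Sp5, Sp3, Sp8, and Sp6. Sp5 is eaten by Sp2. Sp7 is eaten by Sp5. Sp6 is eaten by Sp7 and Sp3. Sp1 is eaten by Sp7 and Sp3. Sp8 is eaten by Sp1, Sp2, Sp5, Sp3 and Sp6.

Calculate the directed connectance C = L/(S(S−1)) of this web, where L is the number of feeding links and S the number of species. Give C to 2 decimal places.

The web has S = 8 species and L = 16 feeding links.
C = L / (S(S−1)) = 16 / 56 = 0.2857 ≈ 0.29.

C = 0.29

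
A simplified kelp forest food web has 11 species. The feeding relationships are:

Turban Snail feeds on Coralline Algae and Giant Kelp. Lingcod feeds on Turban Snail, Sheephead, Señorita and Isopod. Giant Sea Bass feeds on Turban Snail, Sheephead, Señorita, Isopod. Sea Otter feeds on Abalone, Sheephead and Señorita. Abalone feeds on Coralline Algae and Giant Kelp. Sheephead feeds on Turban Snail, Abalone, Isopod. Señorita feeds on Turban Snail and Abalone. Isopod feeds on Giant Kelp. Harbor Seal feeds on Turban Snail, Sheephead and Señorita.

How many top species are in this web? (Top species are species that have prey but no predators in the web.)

4

Top species (has prey, but nothing eats it): Lingcod, Harbor Seal, Sea Otter, Giant Sea Bass.
Count: 4.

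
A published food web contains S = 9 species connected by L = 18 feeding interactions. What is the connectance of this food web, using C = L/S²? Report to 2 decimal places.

C = 0.22

The web has S = 9 species and L = 18 feeding links.
C = L / S² = 18 / 81 = 0.2222 ≈ 0.22.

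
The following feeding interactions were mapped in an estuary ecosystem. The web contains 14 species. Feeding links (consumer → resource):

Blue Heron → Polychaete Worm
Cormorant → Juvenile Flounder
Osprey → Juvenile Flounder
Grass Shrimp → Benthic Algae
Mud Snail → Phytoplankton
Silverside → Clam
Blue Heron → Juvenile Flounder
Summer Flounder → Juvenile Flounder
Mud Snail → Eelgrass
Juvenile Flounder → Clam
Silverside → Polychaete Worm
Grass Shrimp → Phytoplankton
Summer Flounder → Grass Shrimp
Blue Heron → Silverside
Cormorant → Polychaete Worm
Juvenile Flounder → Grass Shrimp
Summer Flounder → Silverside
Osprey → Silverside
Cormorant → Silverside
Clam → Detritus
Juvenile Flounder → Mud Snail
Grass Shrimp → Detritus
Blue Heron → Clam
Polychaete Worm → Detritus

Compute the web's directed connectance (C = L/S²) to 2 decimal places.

C = 0.12

The web has S = 14 species and L = 24 feeding links.
C = L / S² = 24 / 196 = 0.1224 ≈ 0.12.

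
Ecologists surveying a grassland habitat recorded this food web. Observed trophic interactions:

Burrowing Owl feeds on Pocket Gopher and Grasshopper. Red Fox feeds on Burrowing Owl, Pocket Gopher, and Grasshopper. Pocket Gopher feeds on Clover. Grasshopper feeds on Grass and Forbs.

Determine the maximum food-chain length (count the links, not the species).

One longest chain: Clover → Pocket Gopher → Burrowing Owl → Red Fox.
It has 4 species and 3 links.

3 links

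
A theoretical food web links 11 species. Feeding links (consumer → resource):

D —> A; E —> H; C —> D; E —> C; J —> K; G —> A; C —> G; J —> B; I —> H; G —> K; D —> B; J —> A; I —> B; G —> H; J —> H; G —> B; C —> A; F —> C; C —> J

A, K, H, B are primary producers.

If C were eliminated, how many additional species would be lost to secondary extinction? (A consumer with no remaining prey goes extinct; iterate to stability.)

1

Remove C.
Round 1: F (all prey gone) → extinct.
No further losses. Total secondary extinctions: 1.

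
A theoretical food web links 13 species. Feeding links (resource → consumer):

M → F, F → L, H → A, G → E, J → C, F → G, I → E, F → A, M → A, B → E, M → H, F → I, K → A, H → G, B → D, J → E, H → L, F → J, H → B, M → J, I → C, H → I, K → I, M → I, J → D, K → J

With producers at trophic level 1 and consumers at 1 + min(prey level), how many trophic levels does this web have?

Producers (level 1): M, K.
Following each consumer down to its lowest-level prey: M → J → D (levels 1 through 3).
All prey of D (J 2, B 3) are at level 2 or above, so D is at level 1 + 2 = 3.
Every consumer has at least one prey at level 2 or below, so none exceeds level 3.

3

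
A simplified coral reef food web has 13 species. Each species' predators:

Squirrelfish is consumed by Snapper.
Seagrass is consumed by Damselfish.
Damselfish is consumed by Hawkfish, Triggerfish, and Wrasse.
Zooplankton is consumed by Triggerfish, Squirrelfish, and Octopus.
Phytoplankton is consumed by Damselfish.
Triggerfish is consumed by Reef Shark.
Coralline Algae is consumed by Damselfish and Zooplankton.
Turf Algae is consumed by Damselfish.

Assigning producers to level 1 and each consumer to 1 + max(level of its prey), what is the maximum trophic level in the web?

4

Producers (level 1): Seagrass, Phytoplankton, Turf Algae, Coralline Algae.
Coralline Algae → Zooplankton → Squirrelfish → Snapper gives Snapper level 4.
No species has a prey at level 4, so no species reaches level 5.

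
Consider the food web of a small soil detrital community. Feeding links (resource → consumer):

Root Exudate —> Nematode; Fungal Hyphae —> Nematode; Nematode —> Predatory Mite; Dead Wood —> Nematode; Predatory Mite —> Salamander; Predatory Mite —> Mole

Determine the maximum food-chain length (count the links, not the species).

3 links

One longest chain: Dead Wood → Nematode → Predatory Mite → Mole.
It has 4 species and 3 links.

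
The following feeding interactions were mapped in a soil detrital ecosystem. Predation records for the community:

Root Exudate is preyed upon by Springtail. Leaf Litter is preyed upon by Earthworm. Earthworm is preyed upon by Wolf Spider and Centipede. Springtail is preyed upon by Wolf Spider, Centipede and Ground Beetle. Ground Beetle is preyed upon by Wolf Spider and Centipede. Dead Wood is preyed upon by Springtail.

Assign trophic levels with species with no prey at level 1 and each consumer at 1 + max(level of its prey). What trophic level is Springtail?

Dead Wood has no prey (basal) → level 1.
Springtail eats Dead Wood (level 1); other prey at levels: Root Exudate 1 → level 2.

Trophic level 2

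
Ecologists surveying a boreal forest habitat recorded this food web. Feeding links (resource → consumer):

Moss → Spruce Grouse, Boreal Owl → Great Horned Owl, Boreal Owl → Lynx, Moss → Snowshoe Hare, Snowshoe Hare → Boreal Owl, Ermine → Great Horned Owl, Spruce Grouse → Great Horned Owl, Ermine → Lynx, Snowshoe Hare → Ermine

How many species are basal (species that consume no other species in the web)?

Basal species (no prey listed): Moss.
Count: 1.

1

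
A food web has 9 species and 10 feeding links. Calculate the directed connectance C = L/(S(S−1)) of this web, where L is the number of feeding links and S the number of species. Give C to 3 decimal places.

C = 0.139

The web has S = 9 species and L = 10 feeding links.
C = L / (S(S−1)) = 10 / 72 = 0.1389 ≈ 0.139.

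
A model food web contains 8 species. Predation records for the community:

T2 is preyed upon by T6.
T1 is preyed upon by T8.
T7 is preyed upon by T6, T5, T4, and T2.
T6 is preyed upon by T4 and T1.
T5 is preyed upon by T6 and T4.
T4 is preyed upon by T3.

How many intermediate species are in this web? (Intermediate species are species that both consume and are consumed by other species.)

Intermediate species (has both prey and predators): T5, T2, T6, T4, T1.
Count: 5.

5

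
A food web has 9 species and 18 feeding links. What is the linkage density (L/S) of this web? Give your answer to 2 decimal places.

L/S = 2.00

There are L = 18 links among S = 9 species.
L/S = 18/9 = 2.0000 ≈ 2.00.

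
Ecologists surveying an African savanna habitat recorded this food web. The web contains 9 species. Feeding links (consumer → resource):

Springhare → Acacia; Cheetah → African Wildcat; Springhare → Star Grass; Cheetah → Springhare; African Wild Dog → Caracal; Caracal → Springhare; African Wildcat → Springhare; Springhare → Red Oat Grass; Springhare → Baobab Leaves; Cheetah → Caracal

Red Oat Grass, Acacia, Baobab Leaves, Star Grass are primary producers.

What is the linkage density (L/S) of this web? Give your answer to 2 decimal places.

L/S = 1.11

There are L = 10 links among S = 9 species.
L/S = 10/9 = 1.1111 ≈ 1.11.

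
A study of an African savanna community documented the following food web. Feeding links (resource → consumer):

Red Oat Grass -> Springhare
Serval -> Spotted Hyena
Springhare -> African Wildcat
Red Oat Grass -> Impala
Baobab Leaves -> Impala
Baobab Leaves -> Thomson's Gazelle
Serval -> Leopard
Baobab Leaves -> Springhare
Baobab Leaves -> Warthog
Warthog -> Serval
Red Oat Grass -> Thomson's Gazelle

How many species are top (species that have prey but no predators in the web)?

5

Top species (has prey, but nothing eats it): Impala, Thomson's Gazelle, African Wildcat, Spotted Hyena, Leopard.
Count: 5.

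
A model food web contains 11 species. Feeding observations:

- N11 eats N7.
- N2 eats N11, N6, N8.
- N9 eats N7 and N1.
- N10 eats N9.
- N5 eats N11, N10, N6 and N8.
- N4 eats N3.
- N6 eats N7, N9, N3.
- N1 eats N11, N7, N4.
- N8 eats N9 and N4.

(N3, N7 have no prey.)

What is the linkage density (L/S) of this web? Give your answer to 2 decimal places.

L/S = 1.82

There are L = 20 links among S = 11 species.
L/S = 20/11 = 1.8182 ≈ 1.82.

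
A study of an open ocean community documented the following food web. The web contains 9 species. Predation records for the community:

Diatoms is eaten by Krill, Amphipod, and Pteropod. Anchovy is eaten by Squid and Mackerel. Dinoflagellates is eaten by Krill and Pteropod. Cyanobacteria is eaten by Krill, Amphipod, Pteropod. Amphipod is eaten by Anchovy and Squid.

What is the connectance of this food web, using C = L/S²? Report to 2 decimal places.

The web has S = 9 species and L = 12 feeding links.
C = L / S² = 12 / 81 = 0.1481 ≈ 0.15.

C = 0.15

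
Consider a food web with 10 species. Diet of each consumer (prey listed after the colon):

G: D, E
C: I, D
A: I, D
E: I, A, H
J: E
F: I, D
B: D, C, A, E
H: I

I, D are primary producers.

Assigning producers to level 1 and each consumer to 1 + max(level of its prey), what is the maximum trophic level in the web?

Producers (level 1): I, D.
I → A → E → G gives G level 4.
No species has a prey at level 4, so no species reaches level 5.

4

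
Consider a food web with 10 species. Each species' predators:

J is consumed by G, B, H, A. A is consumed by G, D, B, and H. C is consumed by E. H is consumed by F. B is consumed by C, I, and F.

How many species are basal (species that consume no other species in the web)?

1

Basal species (no prey listed): J.
Count: 1.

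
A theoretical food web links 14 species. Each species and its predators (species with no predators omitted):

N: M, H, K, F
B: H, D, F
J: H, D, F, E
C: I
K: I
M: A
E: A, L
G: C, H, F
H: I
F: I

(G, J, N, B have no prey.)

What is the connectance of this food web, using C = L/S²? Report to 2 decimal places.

C = 0.11

The web has S = 14 species and L = 21 feeding links.
C = L / S² = 21 / 196 = 0.1071 ≈ 0.11.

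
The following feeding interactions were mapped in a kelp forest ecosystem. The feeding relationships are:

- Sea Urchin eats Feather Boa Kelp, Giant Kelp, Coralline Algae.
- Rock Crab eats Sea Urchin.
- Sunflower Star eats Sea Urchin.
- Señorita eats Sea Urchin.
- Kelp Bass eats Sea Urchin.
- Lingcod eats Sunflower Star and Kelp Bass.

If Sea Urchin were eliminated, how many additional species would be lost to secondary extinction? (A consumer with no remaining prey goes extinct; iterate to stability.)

5

Remove Sea Urchin.
Round 1: Sunflower Star (all prey gone), Señorita (all prey gone), Rock Crab (all prey gone), Kelp Bass (all prey gone) → extinct.
Round 2: Lingcod (all prey gone) → extinct.
No further losses. Total secondary extinctions: 5.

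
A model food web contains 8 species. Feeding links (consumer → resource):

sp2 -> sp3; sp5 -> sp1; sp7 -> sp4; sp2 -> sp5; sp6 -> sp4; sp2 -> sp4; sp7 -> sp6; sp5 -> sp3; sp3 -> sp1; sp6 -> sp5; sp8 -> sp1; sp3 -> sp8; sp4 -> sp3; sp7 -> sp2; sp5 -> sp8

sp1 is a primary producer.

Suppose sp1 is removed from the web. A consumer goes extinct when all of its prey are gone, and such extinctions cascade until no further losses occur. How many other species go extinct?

Remove sp1.
Round 1: sp8 (all prey gone) → extinct.
Round 2: sp3 (all prey gone) → extinct.
Round 3: sp4 (all prey gone), sp5 (all prey gone) → extinct.
Round 4: sp6 (all prey gone), sp2 (all prey gone) → extinct.
Round 5: sp7 (all prey gone) → extinct.
No further losses. Total secondary extinctions: 7.

7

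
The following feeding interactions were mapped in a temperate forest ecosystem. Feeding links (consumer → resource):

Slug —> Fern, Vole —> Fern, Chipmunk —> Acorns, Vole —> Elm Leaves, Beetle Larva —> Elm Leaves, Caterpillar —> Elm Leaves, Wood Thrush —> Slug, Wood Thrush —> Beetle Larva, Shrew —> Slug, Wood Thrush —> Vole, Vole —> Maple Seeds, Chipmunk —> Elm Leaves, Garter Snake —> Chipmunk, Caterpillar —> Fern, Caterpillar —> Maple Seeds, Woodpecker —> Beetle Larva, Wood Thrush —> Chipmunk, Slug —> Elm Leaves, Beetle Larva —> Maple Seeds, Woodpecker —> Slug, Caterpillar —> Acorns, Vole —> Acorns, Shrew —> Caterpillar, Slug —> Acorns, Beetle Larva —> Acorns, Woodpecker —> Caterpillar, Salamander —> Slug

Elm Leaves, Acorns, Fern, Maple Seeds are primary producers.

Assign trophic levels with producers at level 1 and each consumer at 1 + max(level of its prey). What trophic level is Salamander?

Trophic level 3

Elm Leaves is a producer → level 1.
Slug eats Elm Leaves (level 1); other prey at levels: Acorns 1, Fern 1 → level 2.
Salamander eats Slug → level 3.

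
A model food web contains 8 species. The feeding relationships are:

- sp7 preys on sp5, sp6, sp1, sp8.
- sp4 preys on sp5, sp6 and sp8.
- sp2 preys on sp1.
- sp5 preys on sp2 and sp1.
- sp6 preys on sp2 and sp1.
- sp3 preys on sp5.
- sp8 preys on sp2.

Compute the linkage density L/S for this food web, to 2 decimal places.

There are L = 14 links among S = 8 species.
L/S = 14/8 = 1.7500 ≈ 1.75.

L/S = 1.75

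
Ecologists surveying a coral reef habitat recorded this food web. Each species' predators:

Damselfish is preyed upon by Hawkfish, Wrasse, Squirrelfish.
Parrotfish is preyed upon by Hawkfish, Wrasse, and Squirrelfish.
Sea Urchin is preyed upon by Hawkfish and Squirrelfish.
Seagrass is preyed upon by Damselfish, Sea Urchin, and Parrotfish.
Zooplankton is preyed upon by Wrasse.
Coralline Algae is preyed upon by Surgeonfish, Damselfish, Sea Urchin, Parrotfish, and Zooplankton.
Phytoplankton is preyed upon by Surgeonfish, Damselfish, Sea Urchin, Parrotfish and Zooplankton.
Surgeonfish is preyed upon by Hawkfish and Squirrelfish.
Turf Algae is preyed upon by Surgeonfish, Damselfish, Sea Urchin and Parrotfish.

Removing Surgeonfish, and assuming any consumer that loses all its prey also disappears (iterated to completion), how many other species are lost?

Remove Surgeonfish.
Every predator of it retains at least one other prey: Squirrelfish still has Damselfish, Sea Urchin, Parrotfish; Hawkfish still has Damselfish, Sea Urchin, Parrotfish.
No consumer loses all prey, so no secondary extinctions occur.

0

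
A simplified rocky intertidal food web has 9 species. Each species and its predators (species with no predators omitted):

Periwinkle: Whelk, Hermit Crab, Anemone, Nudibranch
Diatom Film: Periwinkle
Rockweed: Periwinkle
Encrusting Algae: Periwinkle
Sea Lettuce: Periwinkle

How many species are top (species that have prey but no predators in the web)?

Top species (has prey, but nothing eats it): Whelk, Hermit Crab, Anemone, Nudibranch.
Count: 4.

4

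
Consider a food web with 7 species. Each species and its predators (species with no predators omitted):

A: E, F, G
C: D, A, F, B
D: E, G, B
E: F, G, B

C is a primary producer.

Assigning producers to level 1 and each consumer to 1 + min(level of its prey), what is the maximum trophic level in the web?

3

Producers (level 1): C.
Following each consumer down to its lowest-level prey: C → D → E (levels 1 through 3).
All prey of E (D 2, A 2) are at level 2 or above, so E is at level 1 + 2 = 3.
Every consumer has at least one prey at level 2 or below, so none exceeds level 3.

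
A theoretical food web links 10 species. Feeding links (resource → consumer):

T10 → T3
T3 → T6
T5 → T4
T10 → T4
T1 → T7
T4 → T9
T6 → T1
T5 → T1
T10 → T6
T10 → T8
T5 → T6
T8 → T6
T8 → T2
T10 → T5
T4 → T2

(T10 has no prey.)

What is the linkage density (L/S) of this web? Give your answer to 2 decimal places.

There are L = 15 links among S = 10 species.
L/S = 15/10 = 1.5000 ≈ 1.50.

L/S = 1.50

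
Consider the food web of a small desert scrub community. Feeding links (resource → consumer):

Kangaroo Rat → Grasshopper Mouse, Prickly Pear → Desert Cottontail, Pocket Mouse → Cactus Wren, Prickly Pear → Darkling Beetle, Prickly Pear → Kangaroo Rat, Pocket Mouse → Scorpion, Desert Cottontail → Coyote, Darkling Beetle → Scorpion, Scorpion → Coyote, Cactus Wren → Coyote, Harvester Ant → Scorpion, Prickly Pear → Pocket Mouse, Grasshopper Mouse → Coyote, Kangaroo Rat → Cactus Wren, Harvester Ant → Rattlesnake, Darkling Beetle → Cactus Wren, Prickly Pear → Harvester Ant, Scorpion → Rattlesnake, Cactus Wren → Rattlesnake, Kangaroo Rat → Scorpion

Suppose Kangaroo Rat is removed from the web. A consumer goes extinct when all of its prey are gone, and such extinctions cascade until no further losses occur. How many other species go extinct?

Remove Kangaroo Rat.
Round 1: Grasshopper Mouse (all prey gone) → extinct.
No further losses. Total secondary extinctions: 1.

1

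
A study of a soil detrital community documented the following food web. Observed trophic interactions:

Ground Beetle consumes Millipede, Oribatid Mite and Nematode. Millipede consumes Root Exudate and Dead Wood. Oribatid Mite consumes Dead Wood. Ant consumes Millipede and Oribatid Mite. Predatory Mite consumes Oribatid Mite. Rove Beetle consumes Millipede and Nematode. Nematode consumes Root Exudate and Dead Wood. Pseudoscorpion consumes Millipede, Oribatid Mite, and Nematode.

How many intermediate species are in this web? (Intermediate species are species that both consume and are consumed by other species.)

3

Intermediate species (has both prey and predators): Millipede, Oribatid Mite, Nematode.
Count: 3.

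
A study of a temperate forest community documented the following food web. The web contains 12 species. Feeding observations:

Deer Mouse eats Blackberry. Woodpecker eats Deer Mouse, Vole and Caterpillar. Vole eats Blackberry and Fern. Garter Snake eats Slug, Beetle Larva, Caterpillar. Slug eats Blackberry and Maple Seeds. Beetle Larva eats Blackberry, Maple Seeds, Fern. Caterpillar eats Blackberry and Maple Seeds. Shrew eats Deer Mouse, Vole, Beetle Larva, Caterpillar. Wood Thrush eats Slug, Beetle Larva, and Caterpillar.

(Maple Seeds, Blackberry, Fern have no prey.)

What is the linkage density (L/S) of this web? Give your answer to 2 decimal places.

There are L = 23 links among S = 12 species.
L/S = 23/12 = 1.9167 ≈ 1.92.

L/S = 1.92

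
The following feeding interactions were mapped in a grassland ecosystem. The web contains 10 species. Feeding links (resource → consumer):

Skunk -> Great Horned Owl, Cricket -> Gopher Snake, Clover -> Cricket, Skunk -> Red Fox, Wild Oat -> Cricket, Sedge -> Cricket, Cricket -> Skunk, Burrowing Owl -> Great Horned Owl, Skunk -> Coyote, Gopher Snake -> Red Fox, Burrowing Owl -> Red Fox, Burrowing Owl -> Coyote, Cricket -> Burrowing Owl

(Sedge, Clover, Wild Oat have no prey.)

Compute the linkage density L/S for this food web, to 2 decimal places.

There are L = 13 links among S = 10 species.
L/S = 13/10 = 1.3000 ≈ 1.30.

L/S = 1.30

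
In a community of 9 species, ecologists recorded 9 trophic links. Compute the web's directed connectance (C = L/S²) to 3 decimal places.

C = 0.111

The web has S = 9 species and L = 9 feeding links.
C = L / S² = 9 / 81 = 0.1111 ≈ 0.111.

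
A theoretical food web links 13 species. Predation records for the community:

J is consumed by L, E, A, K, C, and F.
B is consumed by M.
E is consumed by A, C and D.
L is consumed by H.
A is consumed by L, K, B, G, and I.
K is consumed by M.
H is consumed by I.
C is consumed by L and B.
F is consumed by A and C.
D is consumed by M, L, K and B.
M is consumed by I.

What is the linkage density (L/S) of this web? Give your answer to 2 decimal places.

L/S = 2.08

There are L = 27 links among S = 13 species.
L/S = 27/13 = 2.0769 ≈ 2.08.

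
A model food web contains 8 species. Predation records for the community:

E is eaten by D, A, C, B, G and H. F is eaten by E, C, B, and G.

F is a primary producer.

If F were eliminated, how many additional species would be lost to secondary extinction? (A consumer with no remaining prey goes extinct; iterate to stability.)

Remove F.
Round 1: E (all prey gone) → extinct.
Round 2: B (all prey gone), G (all prey gone), H (all prey gone), C (all prey gone), D (all prey gone), A (all prey gone) → extinct.
No further losses. Total secondary extinctions: 7.

7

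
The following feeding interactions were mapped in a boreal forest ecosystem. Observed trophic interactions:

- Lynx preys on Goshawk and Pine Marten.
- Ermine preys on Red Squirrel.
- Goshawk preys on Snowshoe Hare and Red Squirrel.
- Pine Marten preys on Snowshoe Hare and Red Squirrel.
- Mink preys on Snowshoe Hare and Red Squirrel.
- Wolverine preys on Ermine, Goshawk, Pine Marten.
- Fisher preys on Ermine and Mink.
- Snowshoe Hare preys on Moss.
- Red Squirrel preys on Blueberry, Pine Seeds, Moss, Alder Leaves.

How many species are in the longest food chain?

One longest chain: Pine Seeds → Red Squirrel → Goshawk → Lynx.
It has 4 species and 3 links.

4 species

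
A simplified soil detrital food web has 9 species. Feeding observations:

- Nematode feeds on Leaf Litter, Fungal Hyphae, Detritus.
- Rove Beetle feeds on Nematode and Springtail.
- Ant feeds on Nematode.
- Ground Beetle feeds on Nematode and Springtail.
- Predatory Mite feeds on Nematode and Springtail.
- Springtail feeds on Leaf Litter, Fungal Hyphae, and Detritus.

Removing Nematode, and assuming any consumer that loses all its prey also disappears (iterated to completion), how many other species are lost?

Remove Nematode.
Round 1: Ant (all prey gone) → extinct.
No further losses. Total secondary extinctions: 1.

1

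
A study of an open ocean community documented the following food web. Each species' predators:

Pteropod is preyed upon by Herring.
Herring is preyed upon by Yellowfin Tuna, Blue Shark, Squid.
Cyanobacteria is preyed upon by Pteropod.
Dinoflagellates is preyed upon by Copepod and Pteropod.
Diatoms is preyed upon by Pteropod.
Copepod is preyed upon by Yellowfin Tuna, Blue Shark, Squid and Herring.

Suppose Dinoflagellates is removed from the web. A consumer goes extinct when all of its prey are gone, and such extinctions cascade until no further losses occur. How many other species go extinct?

Remove Dinoflagellates.
Round 1: Copepod (all prey gone) → extinct.
No further losses. Total secondary extinctions: 1.

1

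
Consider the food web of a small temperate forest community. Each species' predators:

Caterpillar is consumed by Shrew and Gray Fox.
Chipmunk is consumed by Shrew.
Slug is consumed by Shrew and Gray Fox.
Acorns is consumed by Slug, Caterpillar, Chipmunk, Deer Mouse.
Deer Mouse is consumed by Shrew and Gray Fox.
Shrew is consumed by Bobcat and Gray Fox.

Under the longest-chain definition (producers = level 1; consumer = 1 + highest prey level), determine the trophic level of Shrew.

Trophic level 3

Acorns is a producer → level 1.
Caterpillar eats Acorns → level 2.
Shrew eats Caterpillar (level 2); other prey at levels: Slug 2, Deer Mouse 2, Chipmunk 2 → level 3.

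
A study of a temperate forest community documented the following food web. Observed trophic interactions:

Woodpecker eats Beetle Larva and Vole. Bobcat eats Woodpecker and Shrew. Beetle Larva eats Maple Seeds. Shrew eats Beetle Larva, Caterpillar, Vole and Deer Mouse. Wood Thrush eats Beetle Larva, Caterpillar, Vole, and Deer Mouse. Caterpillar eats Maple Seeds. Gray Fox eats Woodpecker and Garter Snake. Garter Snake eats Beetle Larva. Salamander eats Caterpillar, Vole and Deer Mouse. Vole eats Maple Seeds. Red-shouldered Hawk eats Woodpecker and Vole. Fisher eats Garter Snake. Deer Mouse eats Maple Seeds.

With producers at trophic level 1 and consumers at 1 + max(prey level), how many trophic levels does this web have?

Producers (level 1): Maple Seeds.
Maple Seeds → Vole → Woodpecker → Bobcat gives Bobcat level 4.
No species has a prey at level 4, so no species reaches level 5.

4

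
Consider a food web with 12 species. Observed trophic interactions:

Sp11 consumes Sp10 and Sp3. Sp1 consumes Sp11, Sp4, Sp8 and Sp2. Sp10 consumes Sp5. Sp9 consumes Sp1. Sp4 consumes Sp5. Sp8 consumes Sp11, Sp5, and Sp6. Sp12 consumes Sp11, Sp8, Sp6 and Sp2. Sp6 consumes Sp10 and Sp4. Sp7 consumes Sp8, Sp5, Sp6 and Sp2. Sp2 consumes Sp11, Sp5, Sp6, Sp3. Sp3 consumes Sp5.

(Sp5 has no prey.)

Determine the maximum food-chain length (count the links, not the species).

One longest chain: Sp5 → Sp4 → Sp6 → Sp2 → Sp1 → Sp9.
It has 6 species and 5 links.

5 links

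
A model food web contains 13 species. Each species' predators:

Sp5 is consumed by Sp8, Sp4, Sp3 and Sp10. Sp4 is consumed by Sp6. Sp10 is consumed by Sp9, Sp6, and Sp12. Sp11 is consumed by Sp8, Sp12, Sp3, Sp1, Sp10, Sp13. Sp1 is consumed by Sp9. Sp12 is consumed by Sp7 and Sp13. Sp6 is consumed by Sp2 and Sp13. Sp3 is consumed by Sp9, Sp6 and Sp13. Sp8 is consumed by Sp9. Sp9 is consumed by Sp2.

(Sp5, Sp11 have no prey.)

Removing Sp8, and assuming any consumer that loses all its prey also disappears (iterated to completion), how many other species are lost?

0

Remove Sp8.
Every predator of it retains at least one other prey: Sp9 still has Sp1, Sp10, Sp3.
No consumer loses all prey, so no secondary extinctions occur.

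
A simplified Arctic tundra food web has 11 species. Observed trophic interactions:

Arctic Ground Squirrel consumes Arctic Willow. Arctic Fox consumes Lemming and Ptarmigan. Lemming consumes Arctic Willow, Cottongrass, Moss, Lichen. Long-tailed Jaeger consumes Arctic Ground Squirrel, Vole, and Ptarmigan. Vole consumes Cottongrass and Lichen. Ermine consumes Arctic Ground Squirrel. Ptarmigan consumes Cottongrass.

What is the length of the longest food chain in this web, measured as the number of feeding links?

One longest chain: Arctic Willow → Arctic Ground Squirrel → Long-tailed Jaeger.
It has 3 species and 2 links.

2 links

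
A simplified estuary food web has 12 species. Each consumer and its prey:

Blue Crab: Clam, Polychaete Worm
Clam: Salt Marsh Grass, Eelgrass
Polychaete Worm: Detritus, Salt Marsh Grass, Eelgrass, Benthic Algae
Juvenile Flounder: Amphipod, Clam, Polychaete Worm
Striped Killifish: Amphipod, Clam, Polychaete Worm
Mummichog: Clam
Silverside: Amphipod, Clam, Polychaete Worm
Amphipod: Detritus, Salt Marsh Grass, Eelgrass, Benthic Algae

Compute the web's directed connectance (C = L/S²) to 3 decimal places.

C = 0.153

The web has S = 12 species and L = 22 feeding links.
C = L / S² = 22 / 144 = 0.1528 ≈ 0.153.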